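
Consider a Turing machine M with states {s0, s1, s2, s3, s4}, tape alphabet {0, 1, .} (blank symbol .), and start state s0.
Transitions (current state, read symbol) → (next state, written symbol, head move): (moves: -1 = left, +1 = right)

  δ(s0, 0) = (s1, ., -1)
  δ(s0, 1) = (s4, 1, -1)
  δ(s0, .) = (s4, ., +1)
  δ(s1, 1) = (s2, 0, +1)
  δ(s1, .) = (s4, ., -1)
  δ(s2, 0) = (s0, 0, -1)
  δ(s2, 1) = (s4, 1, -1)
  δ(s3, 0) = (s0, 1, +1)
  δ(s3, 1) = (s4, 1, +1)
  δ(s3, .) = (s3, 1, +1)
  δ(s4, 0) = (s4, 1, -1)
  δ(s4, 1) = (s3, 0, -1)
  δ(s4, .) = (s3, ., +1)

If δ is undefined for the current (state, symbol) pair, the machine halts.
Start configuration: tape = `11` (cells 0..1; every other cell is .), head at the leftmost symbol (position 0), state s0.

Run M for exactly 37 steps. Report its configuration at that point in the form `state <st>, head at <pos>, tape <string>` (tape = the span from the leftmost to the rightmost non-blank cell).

state=s0 head=0 tape=.....[1]1   (s0,1)→(s4,1,-1)
state=s4 head=-1 tape=....[.]11   (s4,.)→(s3,.,+1)
state=s3 head=0 tape=.....[1]1   (s3,1)→(s4,1,+1)
state=s4 head=1 tape=.....1[1]   (s4,1)→(s3,0,-1)
state=s3 head=0 tape=.....[1]0   (s3,1)→(s4,1,+1)
state=s4 head=1 tape=.....1[0]   (s4,0)→(s4,1,-1)
state=s4 head=0 tape=.....[1]1   (s4,1)→(s3,0,-1)
state=s3 head=-1 tape=....[.]01   (s3,.)→(s3,1,+1)
state=s3 head=0 tape=....1[0]1   (s3,0)→(s0,1,+1)
state=s0 head=1 tape=....11[1]   (s0,1)→(s4,1,-1)
state=s4 head=0 tape=....1[1]1   (s4,1)→(s3,0,-1)
state=s3 head=-1 tape=....[1]01   (s3,1)→(s4,1,+1)
state=s4 head=0 tape=....1[0]1   (s4,0)→(s4,1,-1)
state=s4 head=-1 tape=....[1]11   (s4,1)→(s3,0,-1)
state=s3 head=-2 tape=...[.]011   (s3,.)→(s3,1,+1)
state=s3 head=-1 tape=...1[0]11   (s3,0)→(s0,1,+1)
state=s0 head=0 tape=...11[1]1   (s0,1)→(s4,1,-1)
state=s4 head=-1 tape=...1[1]11   (s4,1)→(s3,0,-1)
state=s3 head=-2 tape=...[1]011   (s3,1)→(s4,1,+1)
state=s4 head=-1 tape=...1[0]11   (s4,0)→(s4,1,-1)
state=s4 head=-2 tape=...[1]111   (s4,1)→(s3,0,-1)
state=s3 head=-3 tape=..[.]0111   (s3,.)→(s3,1,+1)
state=s3 head=-2 tape=..1[0]111   (s3,0)→(s0,1,+1)
state=s0 head=-1 tape=..11[1]11   (s0,1)→(s4,1,-1)
state=s4 head=-2 tape=..1[1]111   (s4,1)→(s3,0,-1)
state=s3 head=-3 tape=..[1]0111   (s3,1)→(s4,1,+1)
state=s4 head=-2 tape=..1[0]111   (s4,0)→(s4,1,-1)
state=s4 head=-3 tape=..[1]1111   (s4,1)→(s3,0,-1)
state=s3 head=-4 tape=.[.]01111   (s3,.)→(s3,1,+1)
state=s3 head=-3 tape=.1[0]1111   (s3,0)→(s0,1,+1)
state=s0 head=-2 tape=.11[1]111   (s0,1)→(s4,1,-1)
state=s4 head=-3 tape=.1[1]1111   (s4,1)→(s3,0,-1)
state=s3 head=-4 tape=.[1]01111   (s3,1)→(s4,1,+1)
state=s4 head=-3 tape=.1[0]1111   (s4,0)→(s4,1,-1)
state=s4 head=-4 tape=.[1]11111   (s4,1)→(s3,0,-1)
state=s3 head=-5 tape=[.]011111   (s3,.)→(s3,1,+1)
state=s3 head=-4 tape=1[0]11111   (s3,0)→(s0,1,+1)
state=s0 head=-3 tape=11[1]1111
After 37 steps: state s0, head at -3, tape 1111111.

state s0, head at -3, tape 1111111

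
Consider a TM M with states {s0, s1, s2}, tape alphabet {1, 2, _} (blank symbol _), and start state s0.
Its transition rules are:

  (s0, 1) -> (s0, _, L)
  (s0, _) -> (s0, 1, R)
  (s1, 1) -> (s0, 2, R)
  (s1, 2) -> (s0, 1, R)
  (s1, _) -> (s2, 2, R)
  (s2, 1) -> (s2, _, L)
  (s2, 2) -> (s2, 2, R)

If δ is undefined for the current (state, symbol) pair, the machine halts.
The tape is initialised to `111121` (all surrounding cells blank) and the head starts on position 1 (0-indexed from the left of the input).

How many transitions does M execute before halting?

state=s0 head=1 tape=___1[1]1121   (s0,1)→(s0,_,L)
state=s0 head=0 tape=___[1]_1121   (s0,1)→(s0,_,L)
state=s0 head=-1 tape=__[_]__1121   (s0,_)→(s0,1,R)
state=s0 head=0 tape=__1[_]_1121   (s0,_)→(s0,1,R)
state=s0 head=1 tape=__11[_]1121   (s0,_)→(s0,1,R)
state=s0 head=2 tape=__111[1]121   (s0,1)→(s0,_,L)
state=s0 head=1 tape=__11[1]_121   (s0,1)→(s0,_,L)
state=s0 head=0 tape=__1[1]__121   (s0,1)→(s0,_,L)
state=s0 head=-1 tape=__[1]___121   (s0,1)→(s0,_,L)
state=s0 head=-2 tape=_[_]____121   (s0,_)→(s0,1,R)
state=s0 head=-1 tape=_1[_]___121   (s0,_)→(s0,1,R)
state=s0 head=0 tape=_11[_]__121   (s0,_)→(s0,1,R)
state=s0 head=1 tape=_111[_]_121   (s0,_)→(s0,1,R)
state=s0 head=2 tape=_1111[_]121   (s0,_)→(s0,1,R)
state=s0 head=3 tape=_11111[1]21   (s0,1)→(s0,_,L)
state=s0 head=2 tape=_1111[1]_21   (s0,1)→(s0,_,L)
state=s0 head=1 tape=_111[1]__21   (s0,1)→(s0,_,L)
state=s0 head=0 tape=_11[1]___21   (s0,1)→(s0,_,L)
state=s0 head=-1 tape=_1[1]____21   (s0,1)→(s0,_,L)
state=s0 head=-2 tape=_[1]_____21   (s0,1)→(s0,_,L)
state=s0 head=-3 tape=[_]______21   (s0,_)→(s0,1,R)
state=s0 head=-2 tape=1[_]_____21   (s0,_)→(s0,1,R)
state=s0 head=-1 tape=11[_]____21   (s0,_)→(s0,1,R)
state=s0 head=0 tape=111[_]___21   (s0,_)→(s0,1,R)
state=s0 head=1 tape=1111[_]__21   (s0,_)→(s0,1,R)
state=s0 head=2 tape=11111[_]_21   (s0,_)→(s0,1,R)
state=s0 head=3 tape=111111[_]21   (s0,_)→(s0,1,R)
state=s0 head=4 tape=1111111[2]1
M halts after 27 transitions.

27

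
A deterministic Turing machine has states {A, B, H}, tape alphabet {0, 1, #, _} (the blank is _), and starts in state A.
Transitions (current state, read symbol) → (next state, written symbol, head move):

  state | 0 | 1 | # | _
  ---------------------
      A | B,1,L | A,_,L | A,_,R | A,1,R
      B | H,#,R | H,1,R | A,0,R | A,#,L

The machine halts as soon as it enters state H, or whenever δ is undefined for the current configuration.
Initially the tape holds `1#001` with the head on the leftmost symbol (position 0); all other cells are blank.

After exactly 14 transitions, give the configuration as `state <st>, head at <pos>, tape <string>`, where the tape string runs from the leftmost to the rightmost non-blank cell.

state A, head at 2, tape 1111_01

A | __[1]#001   read 1 → write _, move L, go to A
A | _[_]_#001   read _ → write 1, move R, go to A
A | _1[_]#001   read _ → write 1, move R, go to A
A | _11[#]001   read # → write _, move R, go to A
A | _11_[0]01   read 0 → write 1, move L, go to B
B | _11[_]101   read _ → write #, move L, go to A
A | _1[1]#101   read 1 → write _, move L, go to A
A | _[1]_#101   read 1 → write _, move L, go to A
A | [_]__#101   read _ → write 1, move R, go to A
A | 1[_]_#101   read _ → write 1, move R, go to A
A | 11[_]#101   read _ → write 1, move R, go to A
A | 111[#]101   read # → write _, move R, go to A
A | 111_[1]01   read 1 → write _, move L, go to A
A | 111[_]_01   read _ → write 1, move R, go to A
A | 1111[_]01
After 14 steps: state A, head at 2, tape 1111_01.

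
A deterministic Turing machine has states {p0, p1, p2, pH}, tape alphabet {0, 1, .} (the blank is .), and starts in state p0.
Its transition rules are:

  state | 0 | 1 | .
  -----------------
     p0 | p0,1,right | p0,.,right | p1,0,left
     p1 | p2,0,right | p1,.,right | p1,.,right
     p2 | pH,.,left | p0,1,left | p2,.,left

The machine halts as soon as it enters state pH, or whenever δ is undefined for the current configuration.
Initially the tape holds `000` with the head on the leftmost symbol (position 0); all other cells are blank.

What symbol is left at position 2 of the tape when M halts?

state=p0 head=0 tape=[0]00..   (p0,0)→(p0,1,right)
state=p0 head=1 tape=1[0]0..   (p0,0)→(p0,1,right)
state=p0 head=2 tape=11[0]..   (p0,0)→(p0,1,right)
state=p0 head=3 tape=111[.].   (p0,.)→(p1,0,left)
state=p1 head=2 tape=11[1]0.   (p1,1)→(p1,.,right)
state=p1 head=3 tape=11.[0].   (p1,0)→(p2,0,right)
state=p2 head=4 tape=11.0[.]   (p2,.)→(p2,.,left)
state=p2 head=3 tape=11.[0].   (p2,0)→(pH,.,left)
state=pH head=2 tape=11[.]..
Cell 2 holds . when M halts.

.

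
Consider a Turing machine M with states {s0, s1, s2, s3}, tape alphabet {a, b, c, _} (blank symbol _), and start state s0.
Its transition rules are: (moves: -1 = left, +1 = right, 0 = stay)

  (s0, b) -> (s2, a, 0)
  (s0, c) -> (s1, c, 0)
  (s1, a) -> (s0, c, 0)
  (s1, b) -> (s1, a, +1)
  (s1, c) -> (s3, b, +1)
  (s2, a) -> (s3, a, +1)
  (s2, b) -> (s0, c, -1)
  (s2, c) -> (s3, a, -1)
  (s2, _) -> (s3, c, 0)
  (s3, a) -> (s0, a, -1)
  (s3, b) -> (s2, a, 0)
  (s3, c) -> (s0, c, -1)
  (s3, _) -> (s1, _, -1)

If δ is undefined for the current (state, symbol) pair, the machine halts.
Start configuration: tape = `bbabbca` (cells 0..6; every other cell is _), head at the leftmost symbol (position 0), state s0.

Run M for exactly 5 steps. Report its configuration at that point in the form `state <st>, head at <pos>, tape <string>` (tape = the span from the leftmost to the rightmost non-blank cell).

state s0, head at 1, tape aaabbca

s0 | [b]babbca   read b → write a, move 0, go to s2
s2 | [a]babbca   read a → write a, move +1, go to s3
s3 | a[b]abbca   read b → write a, move 0, go to s2
s2 | a[a]abbca   read a → write a, move +1, go to s3
s3 | aa[a]bbca   read a → write a, move -1, go to s0
s0 | a[a]abbca
After 5 steps: state s0, head at 1, tape aaabbca.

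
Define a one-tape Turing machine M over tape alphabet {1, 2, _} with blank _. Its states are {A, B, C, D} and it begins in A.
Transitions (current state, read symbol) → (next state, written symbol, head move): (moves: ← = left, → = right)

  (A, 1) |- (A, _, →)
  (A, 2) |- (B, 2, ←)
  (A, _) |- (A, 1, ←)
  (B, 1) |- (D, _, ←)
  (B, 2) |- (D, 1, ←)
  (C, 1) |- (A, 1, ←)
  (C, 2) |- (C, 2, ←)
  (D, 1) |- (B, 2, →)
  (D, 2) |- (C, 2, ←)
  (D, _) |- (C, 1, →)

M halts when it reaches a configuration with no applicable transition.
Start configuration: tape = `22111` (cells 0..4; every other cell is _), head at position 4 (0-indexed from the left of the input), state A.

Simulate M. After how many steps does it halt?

28

state=A head=4 tape=_2211[1]___   (A,1)→(A,_,→)
state=A head=5 tape=_2211_[_]__   (A,_)→(A,1,←)
state=A head=4 tape=_2211[_]1__   (A,_)→(A,1,←)
state=A head=3 tape=_221[1]11__   (A,1)→(A,_,→)
state=A head=4 tape=_221_[1]1__   (A,1)→(A,_,→)
state=A head=5 tape=_221__[1]__   (A,1)→(A,_,→)
state=A head=6 tape=_221___[_]_   (A,_)→(A,1,←)
state=A head=5 tape=_221__[_]1_   (A,_)→(A,1,←)
state=A head=4 tape=_221_[_]11_   (A,_)→(A,1,←)
state=A head=3 tape=_221[_]111_   (A,_)→(A,1,←)
state=A head=2 tape=_22[1]1111_   (A,1)→(A,_,→)
state=A head=3 tape=_22_[1]111_   (A,1)→(A,_,→)
state=A head=4 tape=_22__[1]11_   (A,1)→(A,_,→)
state=A head=5 tape=_22___[1]1_   (A,1)→(A,_,→)
state=A head=6 tape=_22____[1]_   (A,1)→(A,_,→)
state=A head=7 tape=_22_____[_]   (A,_)→(A,1,←)
state=A head=6 tape=_22____[_]1   (A,_)→(A,1,←)
state=A head=5 tape=_22___[_]11   (A,_)→(A,1,←)
state=A head=4 tape=_22__[_]111   (A,_)→(A,1,←)
state=A head=3 tape=_22_[_]1111   (A,_)→(A,1,←)
state=A head=2 tape=_22[_]11111   (A,_)→(A,1,←)
state=A head=1 tape=_2[2]111111   (A,2)→(B,2,←)
state=B head=0 tape=_[2]2111111   (B,2)→(D,1,←)
state=D head=-1 tape=[_]12111111   (D,_)→(C,1,→)
state=C head=0 tape=1[1]2111111   (C,1)→(A,1,←)
state=A head=-1 tape=[1]12111111   (A,1)→(A,_,→)
state=A head=0 tape=_[1]2111111   (A,1)→(A,_,→)
state=A head=1 tape=__[2]111111   (A,2)→(B,2,←)
state=B head=0 tape=_[_]2111111
M halts after 28 transitions.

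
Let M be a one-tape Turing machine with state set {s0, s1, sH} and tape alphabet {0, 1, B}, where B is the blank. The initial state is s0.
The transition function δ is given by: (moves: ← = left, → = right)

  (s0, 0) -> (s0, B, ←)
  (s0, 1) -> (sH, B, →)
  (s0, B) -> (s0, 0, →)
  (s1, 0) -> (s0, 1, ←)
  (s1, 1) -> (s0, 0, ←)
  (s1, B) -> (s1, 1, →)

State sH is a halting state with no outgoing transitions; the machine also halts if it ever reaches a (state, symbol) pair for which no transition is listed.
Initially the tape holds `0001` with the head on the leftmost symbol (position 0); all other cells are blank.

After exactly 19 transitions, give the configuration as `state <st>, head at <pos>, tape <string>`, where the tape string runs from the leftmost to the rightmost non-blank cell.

state=s0 head=0 tape=BBB[0]001   (s0,0)→(s0,B,←)
state=s0 head=-1 tape=BB[B]B001   (s0,B)→(s0,0,→)
state=s0 head=0 tape=BB0[B]001   (s0,B)→(s0,0,→)
state=s0 head=1 tape=BB00[0]01   (s0,0)→(s0,B,←)
state=s0 head=0 tape=BB0[0]B01   (s0,0)→(s0,B,←)
state=s0 head=-1 tape=BB[0]BB01   (s0,0)→(s0,B,←)
state=s0 head=-2 tape=B[B]BBB01   (s0,B)→(s0,0,→)
state=s0 head=-1 tape=B0[B]BB01   (s0,B)→(s0,0,→)
state=s0 head=0 tape=B00[B]B01   (s0,B)→(s0,0,→)
state=s0 head=1 tape=B000[B]01   (s0,B)→(s0,0,→)
state=s0 head=2 tape=B0000[0]1   (s0,0)→(s0,B,←)
state=s0 head=1 tape=B000[0]B1   (s0,0)→(s0,B,←)
state=s0 head=0 tape=B00[0]BB1   (s0,0)→(s0,B,←)
state=s0 head=-1 tape=B0[0]BBB1   (s0,0)→(s0,B,←)
state=s0 head=-2 tape=B[0]BBBB1   (s0,0)→(s0,B,←)
state=s0 head=-3 tape=[B]BBBBB1   (s0,B)→(s0,0,→)
state=s0 head=-2 tape=0[B]BBBB1   (s0,B)→(s0,0,→)
state=s0 head=-1 tape=00[B]BBB1   (s0,B)→(s0,0,→)
state=s0 head=0 tape=000[B]BB1   (s0,B)→(s0,0,→)
state=s0 head=1 tape=0000[B]B1
After 19 steps: state s0, head at 1, tape 0000BB1.

state s0, head at 1, tape 0000BB1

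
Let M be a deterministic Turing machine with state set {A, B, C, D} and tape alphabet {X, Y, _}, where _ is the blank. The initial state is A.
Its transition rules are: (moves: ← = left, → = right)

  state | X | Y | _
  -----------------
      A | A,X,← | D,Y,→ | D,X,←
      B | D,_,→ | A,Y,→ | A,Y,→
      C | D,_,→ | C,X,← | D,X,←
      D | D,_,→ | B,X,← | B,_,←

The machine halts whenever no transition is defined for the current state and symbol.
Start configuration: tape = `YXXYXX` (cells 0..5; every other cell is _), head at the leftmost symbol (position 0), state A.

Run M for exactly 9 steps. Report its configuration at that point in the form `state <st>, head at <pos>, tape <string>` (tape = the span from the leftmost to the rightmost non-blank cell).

state D, head at 5, tape Y_Y__X

state=A head=0 tape=[Y]XXYXX   (A,Y)→(D,Y,→)
state=D head=1 tape=Y[X]XYXX   (D,X)→(D,_,→)
state=D head=2 tape=Y_[X]YXX   (D,X)→(D,_,→)
state=D head=3 tape=Y__[Y]XX   (D,Y)→(B,X,←)
state=B head=2 tape=Y_[_]XXX   (B,_)→(A,Y,→)
state=A head=3 tape=Y_Y[X]XX   (A,X)→(A,X,←)
state=A head=2 tape=Y_[Y]XXX   (A,Y)→(D,Y,→)
state=D head=3 tape=Y_Y[X]XX   (D,X)→(D,_,→)
state=D head=4 tape=Y_Y_[X]X   (D,X)→(D,_,→)
state=D head=5 tape=Y_Y__[X]
After 9 steps: state D, head at 5, tape Y_Y__X.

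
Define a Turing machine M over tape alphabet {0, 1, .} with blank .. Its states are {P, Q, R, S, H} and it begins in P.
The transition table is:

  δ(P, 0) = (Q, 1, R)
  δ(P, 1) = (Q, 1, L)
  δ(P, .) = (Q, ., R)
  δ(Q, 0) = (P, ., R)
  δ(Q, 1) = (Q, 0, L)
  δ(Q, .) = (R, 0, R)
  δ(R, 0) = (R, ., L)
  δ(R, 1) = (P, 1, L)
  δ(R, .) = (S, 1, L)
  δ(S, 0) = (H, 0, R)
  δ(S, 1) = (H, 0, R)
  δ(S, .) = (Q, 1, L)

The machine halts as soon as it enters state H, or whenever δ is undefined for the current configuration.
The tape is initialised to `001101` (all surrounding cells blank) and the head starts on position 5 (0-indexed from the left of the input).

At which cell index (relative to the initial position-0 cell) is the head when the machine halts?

8

P | 00110[1]...   read 1 → write 1, move L, go to Q
Q | 0011[0]1...   read 0 → write ., move R, go to P
P | 0011.[1]...   read 1 → write 1, move L, go to Q
Q | 0011[.]1...   read . → write 0, move R, go to R
R | 00110[1]...   read 1 → write 1, move L, go to P
P | 0011[0]1...   read 0 → write 1, move R, go to Q
Q | 00111[1]...   read 1 → write 0, move L, go to Q
Q | 0011[1]0...   read 1 → write 0, move L, go to Q
Q | 001[1]00...   read 1 → write 0, move L, go to Q
Q | 00[1]000...   read 1 → write 0, move L, go to Q
Q | 0[0]0000...   read 0 → write ., move R, go to P
P | 0.[0]000...   read 0 → write 1, move R, go to Q
Q | 0.1[0]00...   read 0 → write ., move R, go to P
P | 0.1.[0]0...   read 0 → write 1, move R, go to Q
Q | 0.1.1[0]...   read 0 → write ., move R, go to P
P | 0.1.1.[.]..   read . → write ., move R, go to Q
Q | 0.1.1..[.].   read . → write 0, move R, go to R
R | 0.1.1..0[.]   read . → write 1, move L, go to S
S | 0.1.1..[0]1   read 0 → write 0, move R, go to H
H | 0.1.1..0[1]
At halt the head is at cell 8.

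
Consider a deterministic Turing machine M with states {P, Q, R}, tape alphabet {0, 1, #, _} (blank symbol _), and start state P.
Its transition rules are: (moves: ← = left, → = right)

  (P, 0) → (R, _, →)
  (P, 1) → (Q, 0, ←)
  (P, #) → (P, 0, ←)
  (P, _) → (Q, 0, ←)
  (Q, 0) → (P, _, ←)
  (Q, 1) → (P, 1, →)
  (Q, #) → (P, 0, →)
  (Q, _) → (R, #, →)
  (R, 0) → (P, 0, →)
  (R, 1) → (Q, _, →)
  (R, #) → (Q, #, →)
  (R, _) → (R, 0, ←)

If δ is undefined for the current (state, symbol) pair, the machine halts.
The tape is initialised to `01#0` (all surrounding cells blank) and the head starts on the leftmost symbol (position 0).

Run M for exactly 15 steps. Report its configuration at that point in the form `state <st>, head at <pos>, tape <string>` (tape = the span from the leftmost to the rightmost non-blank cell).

state R, head at 1, tape #0_0_0

P | [0]1#0__   read 0 → write _, move →, go to R
R | _[1]#0__   read 1 → write _, move →, go to Q
Q | __[#]0__   read # → write 0, move →, go to P
P | __0[0]__   read 0 → write _, move →, go to R
R | __0_[_]_   read _ → write 0, move ←, go to R
R | __0[_]0_   read _ → write 0, move ←, go to R
R | __[0]00_   read 0 → write 0, move →, go to P
P | __0[0]0_   read 0 → write _, move →, go to R
R | __0_[0]_   read 0 → write 0, move →, go to P
P | __0_0[_]   read _ → write 0, move ←, go to Q
Q | __0_[0]0   read 0 → write _, move ←, go to P
P | __0[_]_0   read _ → write 0, move ←, go to Q
Q | __[0]0_0   read 0 → write _, move ←, go to P
P | _[_]_0_0   read _ → write 0, move ←, go to Q
Q | [_]0_0_0   read _ → write #, move →, go to R
R | #[0]_0_0
After 15 steps: state R, head at 1, tape #0_0_0.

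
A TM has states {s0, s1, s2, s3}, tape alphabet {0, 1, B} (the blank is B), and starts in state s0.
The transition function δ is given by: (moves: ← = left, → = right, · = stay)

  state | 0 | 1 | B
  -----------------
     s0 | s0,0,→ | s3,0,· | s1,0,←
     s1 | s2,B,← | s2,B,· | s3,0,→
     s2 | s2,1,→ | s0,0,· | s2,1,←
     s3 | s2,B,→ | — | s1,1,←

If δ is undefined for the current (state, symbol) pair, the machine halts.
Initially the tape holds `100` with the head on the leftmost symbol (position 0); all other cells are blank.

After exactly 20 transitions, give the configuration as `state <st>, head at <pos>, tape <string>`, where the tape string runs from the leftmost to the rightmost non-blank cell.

state s0, head at 4, tape 11101

state=s0 head=0 tape=[1]00BBB   (s0,1)→(s3,0,·)
state=s3 head=0 tape=[0]00BBB   (s3,0)→(s2,B,→)
state=s2 head=1 tape=B[0]0BBB   (s2,0)→(s2,1,→)
state=s2 head=2 tape=B1[0]BBB   (s2,0)→(s2,1,→)
state=s2 head=3 tape=B11[B]BB   (s2,B)→(s2,1,←)
state=s2 head=2 tape=B1[1]1BB   (s2,1)→(s0,0,·)
state=s0 head=2 tape=B1[0]1BB   (s0,0)→(s0,0,→)
state=s0 head=3 tape=B10[1]BB   (s0,1)→(s3,0,·)
state=s3 head=3 tape=B10[0]BB   (s3,0)→(s2,B,→)
state=s2 head=4 tape=B10B[B]B   (s2,B)→(s2,1,←)
state=s2 head=3 tape=B10[B]1B   (s2,B)→(s2,1,←)
state=s2 head=2 tape=B1[0]11B   (s2,0)→(s2,1,→)
state=s2 head=3 tape=B11[1]1B   (s2,1)→(s0,0,·)
state=s0 head=3 tape=B11[0]1B   (s0,0)→(s0,0,→)
state=s0 head=4 tape=B110[1]B   (s0,1)→(s3,0,·)
state=s3 head=4 tape=B110[0]B   (s3,0)→(s2,B,→)
state=s2 head=5 tape=B110B[B]   (s2,B)→(s2,1,←)
state=s2 head=4 tape=B110[B]1   (s2,B)→(s2,1,←)
state=s2 head=3 tape=B11[0]11   (s2,0)→(s2,1,→)
state=s2 head=4 tape=B111[1]1   (s2,1)→(s0,0,·)
state=s0 head=4 tape=B111[0]1
After 20 steps: state s0, head at 4, tape 11101.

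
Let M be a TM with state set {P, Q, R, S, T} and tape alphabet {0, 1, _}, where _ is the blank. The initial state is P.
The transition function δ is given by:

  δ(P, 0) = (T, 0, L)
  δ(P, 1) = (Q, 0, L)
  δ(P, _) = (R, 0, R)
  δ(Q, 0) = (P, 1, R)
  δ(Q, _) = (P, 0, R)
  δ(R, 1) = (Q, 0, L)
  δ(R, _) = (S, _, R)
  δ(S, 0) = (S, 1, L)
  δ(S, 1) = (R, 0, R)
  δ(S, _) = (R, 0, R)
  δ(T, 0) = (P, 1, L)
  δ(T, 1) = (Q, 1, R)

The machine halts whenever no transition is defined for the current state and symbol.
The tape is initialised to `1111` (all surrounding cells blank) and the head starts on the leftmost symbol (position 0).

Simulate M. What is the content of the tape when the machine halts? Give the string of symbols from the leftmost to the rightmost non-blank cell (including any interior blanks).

P | __[1]111   read 1 → write 0, move L, go to Q
Q | _[_]0111   read _ → write 0, move R, go to P
P | _0[0]111   read 0 → write 0, move L, go to T
T | _[0]0111   read 0 → write 1, move L, go to P
P | [_]10111   read _ → write 0, move R, go to R
R | 0[1]0111   read 1 → write 0, move L, go to Q
Q | [0]00111   read 0 → write 1, move R, go to P
P | 1[0]0111   read 0 → write 0, move L, go to T
T | [1]00111   read 1 → write 1, move R, go to Q
Q | 1[0]0111   read 0 → write 1, move R, go to P
P | 11[0]111   read 0 → write 0, move L, go to T
T | 1[1]0111   read 1 → write 1, move R, go to Q
Q | 11[0]111   read 0 → write 1, move R, go to P
P | 111[1]11   read 1 → write 0, move L, go to Q
Q | 11[1]011
The non-blank tape span at halt is 111011.

111011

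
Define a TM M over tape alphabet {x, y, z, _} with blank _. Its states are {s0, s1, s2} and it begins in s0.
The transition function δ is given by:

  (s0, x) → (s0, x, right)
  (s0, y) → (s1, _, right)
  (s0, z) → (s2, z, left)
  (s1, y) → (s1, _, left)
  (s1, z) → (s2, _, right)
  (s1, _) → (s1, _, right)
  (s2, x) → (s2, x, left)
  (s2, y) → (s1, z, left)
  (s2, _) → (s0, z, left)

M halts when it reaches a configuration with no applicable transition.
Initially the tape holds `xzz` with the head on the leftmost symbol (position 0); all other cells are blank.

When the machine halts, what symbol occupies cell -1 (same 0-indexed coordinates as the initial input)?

z

state=s0 head=0 tape=__[x]zz   (s0,x)→(s0,x,right)
state=s0 head=1 tape=__x[z]z   (s0,z)→(s2,z,left)
state=s2 head=0 tape=__[x]zz   (s2,x)→(s2,x,left)
state=s2 head=-1 tape=_[_]xzz   (s2,_)→(s0,z,left)
state=s0 head=-2 tape=[_]zxzz
Cell -1 holds z when M halts.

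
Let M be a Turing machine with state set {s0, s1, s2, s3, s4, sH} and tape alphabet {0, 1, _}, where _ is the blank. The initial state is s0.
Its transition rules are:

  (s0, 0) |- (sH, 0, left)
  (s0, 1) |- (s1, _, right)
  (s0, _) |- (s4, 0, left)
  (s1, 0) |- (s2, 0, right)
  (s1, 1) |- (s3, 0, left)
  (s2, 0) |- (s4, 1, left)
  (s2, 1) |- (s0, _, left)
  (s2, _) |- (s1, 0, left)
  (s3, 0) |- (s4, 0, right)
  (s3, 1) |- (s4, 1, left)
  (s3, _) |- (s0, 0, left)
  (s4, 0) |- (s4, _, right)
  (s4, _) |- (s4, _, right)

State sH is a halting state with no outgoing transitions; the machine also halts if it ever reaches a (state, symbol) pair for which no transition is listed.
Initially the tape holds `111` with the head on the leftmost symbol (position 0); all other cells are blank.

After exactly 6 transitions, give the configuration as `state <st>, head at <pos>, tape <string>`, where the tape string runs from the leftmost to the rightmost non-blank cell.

state s4, head at 0, tape 001

s0 | __[1]11   read 1 → write _, move right, go to s1
s1 | ___[1]1   read 1 → write 0, move left, go to s3
s3 | __[_]01   read _ → write 0, move left, go to s0
s0 | _[_]001   read _ → write 0, move left, go to s4
s4 | [_]0001   read _ → write _, move right, go to s4
s4 | _[0]001   read 0 → write _, move right, go to s4
s4 | __[0]01
After 6 steps: state s4, head at 0, tape 001.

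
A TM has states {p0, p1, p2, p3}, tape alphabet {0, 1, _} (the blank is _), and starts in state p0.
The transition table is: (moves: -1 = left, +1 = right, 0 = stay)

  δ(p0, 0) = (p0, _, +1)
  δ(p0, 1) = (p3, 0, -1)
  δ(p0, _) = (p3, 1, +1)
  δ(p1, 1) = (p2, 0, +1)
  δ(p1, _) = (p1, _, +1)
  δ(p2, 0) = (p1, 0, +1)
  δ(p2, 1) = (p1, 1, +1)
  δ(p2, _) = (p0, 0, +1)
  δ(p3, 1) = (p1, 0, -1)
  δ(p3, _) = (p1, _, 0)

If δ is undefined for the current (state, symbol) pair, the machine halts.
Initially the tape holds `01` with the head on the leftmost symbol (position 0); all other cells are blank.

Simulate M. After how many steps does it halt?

state=p0 head=0 tape=[0]1   (p0,0)→(p0,_,+1)
state=p0 head=1 tape=_[1]   (p0,1)→(p3,0,-1)
state=p3 head=0 tape=[_]0   (p3,_)→(p1,_,0)
state=p1 head=0 tape=[_]0   (p1,_)→(p1,_,+1)
state=p1 head=1 tape=_[0]
M halts after 4 transitions.

4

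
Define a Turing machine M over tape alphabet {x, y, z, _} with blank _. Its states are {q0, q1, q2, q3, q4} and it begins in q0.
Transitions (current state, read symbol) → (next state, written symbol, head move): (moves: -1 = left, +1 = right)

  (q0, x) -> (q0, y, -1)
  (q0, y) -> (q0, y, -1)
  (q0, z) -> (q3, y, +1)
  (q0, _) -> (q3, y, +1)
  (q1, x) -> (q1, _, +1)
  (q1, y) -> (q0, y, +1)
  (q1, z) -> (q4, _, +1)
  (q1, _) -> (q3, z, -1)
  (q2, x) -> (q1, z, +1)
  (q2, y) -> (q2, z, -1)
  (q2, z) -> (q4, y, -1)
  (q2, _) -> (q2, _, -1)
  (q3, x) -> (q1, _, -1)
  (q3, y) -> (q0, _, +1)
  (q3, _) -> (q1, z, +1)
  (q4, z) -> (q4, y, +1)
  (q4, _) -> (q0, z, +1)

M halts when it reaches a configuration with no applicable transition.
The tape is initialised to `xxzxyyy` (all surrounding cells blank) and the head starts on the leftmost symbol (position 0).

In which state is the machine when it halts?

q0 | _[x]xzxyyy___   read x → write y, move -1, go to q0
q0 | [_]yxzxyyy___   read _ → write y, move +1, go to q3
q3 | y[y]xzxyyy___   read y → write _, move +1, go to q0
q0 | y_[x]zxyyy___   read x → write y, move -1, go to q0
q0 | y[_]yzxyyy___   read _ → write y, move +1, go to q3
q3 | yy[y]zxyyy___   read y → write _, move +1, go to q0
q0 | yy_[z]xyyy___   read z → write y, move +1, go to q3
q3 | yy_y[x]yyy___   read x → write _, move -1, go to q1
q1 | yy_[y]_yyy___   read y → write y, move +1, go to q0
q0 | yy_y[_]yyy___   read _ → write y, move +1, go to q3
q3 | yy_yy[y]yy___   read y → write _, move +1, go to q0
q0 | yy_yy_[y]y___   read y → write y, move -1, go to q0
q0 | yy_yy[_]yy___   read _ → write y, move +1, go to q3
q3 | yy_yyy[y]y___   read y → write _, move +1, go to q0
q0 | yy_yyy_[y]___   read y → write y, move -1, go to q0
q0 | yy_yyy[_]y___   read _ → write y, move +1, go to q3
q3 | yy_yyyy[y]___   read y → write _, move +1, go to q0
q0 | yy_yyyy_[_]__   read _ → write y, move +1, go to q3
q3 | yy_yyyy_y[_]_   read _ → write z, move +1, go to q1
q1 | yy_yyyy_yz[_]   read _ → write z, move -1, go to q3
q3 | yy_yyyy_y[z]z
No transition is defined for (q3, z); M halts in state q3.

q3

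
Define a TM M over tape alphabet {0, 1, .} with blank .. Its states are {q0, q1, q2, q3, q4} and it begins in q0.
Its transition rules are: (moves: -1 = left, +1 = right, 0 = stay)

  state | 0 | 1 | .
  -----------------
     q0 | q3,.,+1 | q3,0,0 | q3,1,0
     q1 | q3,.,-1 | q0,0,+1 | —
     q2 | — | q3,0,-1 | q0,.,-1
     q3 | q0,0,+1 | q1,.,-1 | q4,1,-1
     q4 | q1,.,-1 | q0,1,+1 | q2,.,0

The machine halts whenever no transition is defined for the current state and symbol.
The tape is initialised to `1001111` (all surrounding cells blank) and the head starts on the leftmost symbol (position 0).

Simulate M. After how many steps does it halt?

33

q0 | .[1]001111.   read 1 → write 0, move 0, go to q3
q3 | .[0]001111.   read 0 → write 0, move +1, go to q0
q0 | .0[0]01111.   read 0 → write ., move +1, go to q3
q3 | .0.[0]1111.   read 0 → write 0, move +1, go to q0
q0 | .0.0[1]111.   read 1 → write 0, move 0, go to q3
q3 | .0.0[0]111.   read 0 → write 0, move +1, go to q0
q0 | .0.00[1]11.   read 1 → write 0, move 0, go to q3
q3 | .0.00[0]11.   read 0 → write 0, move +1, go to q0
q0 | .0.000[1]1.   read 1 → write 0, move 0, go to q3
q3 | .0.000[0]1.   read 0 → write 0, move +1, go to q0
q0 | .0.0000[1].   read 1 → write 0, move 0, go to q3
q3 | .0.0000[0].   read 0 → write 0, move +1, go to q0
q0 | .0.00000[.]   read . → write 1, move 0, go to q3
q3 | .0.00000[1]   read 1 → write ., move -1, go to q1
q1 | .0.0000[0].   read 0 → write ., move -1, go to q3
q3 | .0.000[0]..   read 0 → write 0, move +1, go to q0
q0 | .0.0000[.].   read . → write 1, move 0, go to q3
q3 | .0.0000[1].   read 1 → write ., move -1, go to q1
q1 | .0.000[0]..   read 0 → write ., move -1, go to q3
q3 | .0.00[0]...   read 0 → write 0, move +1, go to q0
q0 | .0.000[.]..   read . → write 1, move 0, go to q3
q3 | .0.000[1]..   read 1 → write ., move -1, go to q1
q1 | .0.00[0]...   read 0 → write ., move -1, go to q3
q3 | .0.0[0]....   read 0 → write 0, move +1, go to q0
q0 | .0.00[.]...   read . → write 1, move 0, go to q3
q3 | .0.00[1]...   read 1 → write ., move -1, go to q1
q1 | .0.0[0]....   read 0 → write ., move -1, go to q3
q3 | .0.[0].....   read 0 → write 0, move +1, go to q0
q0 | .0.0[.]....   read . → write 1, move 0, go to q3
q3 | .0.0[1]....   read 1 → write ., move -1, go to q1
q1 | .0.[0].....   read 0 → write ., move -1, go to q3
q3 | .0[.]......   read . → write 1, move -1, go to q4
q4 | .[0]1......   read 0 → write ., move -1, go to q1
q1 | [.].1......
M halts after 33 transitions.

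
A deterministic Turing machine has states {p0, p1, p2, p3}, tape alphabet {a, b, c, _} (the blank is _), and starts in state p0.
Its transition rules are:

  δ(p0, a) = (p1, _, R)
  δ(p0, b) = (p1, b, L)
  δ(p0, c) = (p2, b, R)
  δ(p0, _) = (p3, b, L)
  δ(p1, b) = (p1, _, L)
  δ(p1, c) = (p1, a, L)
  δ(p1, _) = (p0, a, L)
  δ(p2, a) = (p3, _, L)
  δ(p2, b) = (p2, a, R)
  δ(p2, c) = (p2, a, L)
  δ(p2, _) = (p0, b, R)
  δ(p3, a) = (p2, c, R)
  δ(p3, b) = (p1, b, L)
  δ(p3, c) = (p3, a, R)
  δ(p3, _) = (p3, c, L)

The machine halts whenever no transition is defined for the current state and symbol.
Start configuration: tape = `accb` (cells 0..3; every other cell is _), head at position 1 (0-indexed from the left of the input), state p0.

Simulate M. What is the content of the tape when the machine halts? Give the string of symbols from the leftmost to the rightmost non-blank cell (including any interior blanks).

state=p0 head=1 tape=a[c]cb   (p0,c)→(p2,b,R)
state=p2 head=2 tape=ab[c]b   (p2,c)→(p2,a,L)
state=p2 head=1 tape=a[b]ab   (p2,b)→(p2,a,R)
state=p2 head=2 tape=aa[a]b   (p2,a)→(p3,_,L)
state=p3 head=1 tape=a[a]_b   (p3,a)→(p2,c,R)
state=p2 head=2 tape=ac[_]b   (p2,_)→(p0,b,R)
state=p0 head=3 tape=acb[b]   (p0,b)→(p1,b,L)
state=p1 head=2 tape=ac[b]b   (p1,b)→(p1,_,L)
state=p1 head=1 tape=a[c]_b   (p1,c)→(p1,a,L)
state=p1 head=0 tape=[a]a_b
The non-blank tape span at halt is aa_b.

aa_b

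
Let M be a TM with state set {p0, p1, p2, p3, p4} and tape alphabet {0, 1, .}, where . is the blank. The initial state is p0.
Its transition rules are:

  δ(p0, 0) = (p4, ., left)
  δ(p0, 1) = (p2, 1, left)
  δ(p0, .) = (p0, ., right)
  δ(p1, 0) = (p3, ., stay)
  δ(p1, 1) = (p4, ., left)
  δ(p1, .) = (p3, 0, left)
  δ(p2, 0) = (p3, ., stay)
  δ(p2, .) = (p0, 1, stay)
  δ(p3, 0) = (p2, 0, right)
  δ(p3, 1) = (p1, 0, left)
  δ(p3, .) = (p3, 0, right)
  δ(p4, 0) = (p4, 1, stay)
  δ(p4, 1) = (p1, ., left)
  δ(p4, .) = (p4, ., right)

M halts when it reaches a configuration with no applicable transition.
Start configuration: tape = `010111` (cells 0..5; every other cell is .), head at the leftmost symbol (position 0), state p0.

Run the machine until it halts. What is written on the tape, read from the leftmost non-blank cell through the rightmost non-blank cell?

p0 | .[0]10111   read 0 → write ., move left, go to p4
p4 | [.].10111   read . → write ., move right, go to p4
p4 | .[.]10111   read . → write ., move right, go to p4
p4 | ..[1]0111   read 1 → write ., move left, go to p1
p1 | .[.].0111   read . → write 0, move left, go to p3
p3 | [.]0.0111   read . → write 0, move right, go to p3
p3 | 0[0].0111   read 0 → write 0, move right, go to p2
p2 | 00[.]0111   read . → write 1, move stay, go to p0
p0 | 00[1]0111   read 1 → write 1, move left, go to p2
p2 | 0[0]10111   read 0 → write ., move stay, go to p3
p3 | 0[.]10111   read . → write 0, move right, go to p3
p3 | 00[1]0111   read 1 → write 0, move left, go to p1
p1 | 0[0]00111   read 0 → write ., move stay, go to p3
p3 | 0[.]00111   read . → write 0, move right, go to p3
p3 | 00[0]0111   read 0 → write 0, move right, go to p2
p2 | 000[0]111   read 0 → write ., move stay, go to p3
p3 | 000[.]111   read . → write 0, move right, go to p3
p3 | 0000[1]11   read 1 → write 0, move left, go to p1
p1 | 000[0]011   read 0 → write ., move stay, go to p3
p3 | 000[.]011   read . → write 0, move right, go to p3
p3 | 0000[0]11   read 0 → write 0, move right, go to p2
p2 | 00000[1]1
The non-blank tape span at halt is 0000011.

0000011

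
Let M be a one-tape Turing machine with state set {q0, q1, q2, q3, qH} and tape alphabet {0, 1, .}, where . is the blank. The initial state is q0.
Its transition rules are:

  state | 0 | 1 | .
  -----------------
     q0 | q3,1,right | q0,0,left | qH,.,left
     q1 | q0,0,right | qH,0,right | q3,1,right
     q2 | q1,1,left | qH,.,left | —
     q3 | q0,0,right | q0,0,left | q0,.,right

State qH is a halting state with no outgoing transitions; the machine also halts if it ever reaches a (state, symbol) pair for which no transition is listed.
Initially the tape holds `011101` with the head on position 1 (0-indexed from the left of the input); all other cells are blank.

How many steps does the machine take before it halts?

q0 | 0[1]1101..   read 1 → write 0, move left, go to q0
q0 | [0]01101..   read 0 → write 1, move right, go to q3
q3 | 1[0]1101..   read 0 → write 0, move right, go to q0
q0 | 10[1]101..   read 1 → write 0, move left, go to q0
q0 | 1[0]0101..   read 0 → write 1, move right, go to q3
q3 | 11[0]101..   read 0 → write 0, move right, go to q0
q0 | 110[1]01..   read 1 → write 0, move left, go to q0
q0 | 11[0]001..   read 0 → write 1, move right, go to q3
q3 | 111[0]01..   read 0 → write 0, move right, go to q0
q0 | 1110[0]1..   read 0 → write 1, move right, go to q3
q3 | 11101[1]..   read 1 → write 0, move left, go to q0
q0 | 1110[1]0..   read 1 → write 0, move left, go to q0
q0 | 111[0]00..   read 0 → write 1, move right, go to q3
q3 | 1111[0]0..   read 0 → write 0, move right, go to q0
q0 | 11110[0]..   read 0 → write 1, move right, go to q3
q3 | 111101[.].   read . → write ., move right, go to q0
q0 | 111101.[.]   read . → write ., move left, go to qH
qH | 111101[.].
M halts after 17 transitions.

17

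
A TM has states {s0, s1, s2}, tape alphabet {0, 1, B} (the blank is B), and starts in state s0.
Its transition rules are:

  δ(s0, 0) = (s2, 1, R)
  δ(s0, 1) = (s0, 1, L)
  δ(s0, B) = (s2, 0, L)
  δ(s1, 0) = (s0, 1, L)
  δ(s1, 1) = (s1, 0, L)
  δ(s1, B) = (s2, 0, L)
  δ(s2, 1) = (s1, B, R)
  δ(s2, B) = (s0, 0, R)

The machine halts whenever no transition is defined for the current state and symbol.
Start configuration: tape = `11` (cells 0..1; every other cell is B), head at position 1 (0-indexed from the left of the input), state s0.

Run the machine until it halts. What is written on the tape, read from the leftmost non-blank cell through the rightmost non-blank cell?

s0 | BB1[1]   read 1 → write 1, move L, go to s0
s0 | BB[1]1   read 1 → write 1, move L, go to s0
s0 | B[B]11   read B → write 0, move L, go to s2
s2 | [B]011   read B → write 0, move R, go to s0
s0 | 0[0]11   read 0 → write 1, move R, go to s2
s2 | 01[1]1   read 1 → write B, move R, go to s1
s1 | 01B[1]   read 1 → write 0, move L, go to s1
s1 | 01[B]0   read B → write 0, move L, go to s2
s2 | 0[1]00   read 1 → write B, move R, go to s1
s1 | 0B[0]0   read 0 → write 1, move L, go to s0
s0 | 0[B]10   read B → write 0, move L, go to s2
s2 | [0]010
The non-blank tape span at halt is 0010.

0010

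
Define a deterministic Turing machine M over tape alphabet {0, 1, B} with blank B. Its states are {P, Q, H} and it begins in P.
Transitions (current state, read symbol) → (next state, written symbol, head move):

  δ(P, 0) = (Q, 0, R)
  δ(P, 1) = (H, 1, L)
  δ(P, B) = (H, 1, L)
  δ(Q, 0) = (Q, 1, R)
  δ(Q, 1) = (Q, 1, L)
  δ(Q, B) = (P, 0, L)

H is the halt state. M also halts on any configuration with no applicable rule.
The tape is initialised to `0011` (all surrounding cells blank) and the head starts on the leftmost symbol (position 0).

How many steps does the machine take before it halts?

9

state=P head=0 tape=BBB[0]011   (P,0)→(Q,0,R)
state=Q head=1 tape=BBB0[0]11   (Q,0)→(Q,1,R)
state=Q head=2 tape=BBB01[1]1   (Q,1)→(Q,1,L)
state=Q head=1 tape=BBB0[1]11   (Q,1)→(Q,1,L)
state=Q head=0 tape=BBB[0]111   (Q,0)→(Q,1,R)
state=Q head=1 tape=BBB1[1]11   (Q,1)→(Q,1,L)
state=Q head=0 tape=BBB[1]111   (Q,1)→(Q,1,L)
state=Q head=-1 tape=BB[B]1111   (Q,B)→(P,0,L)
state=P head=-2 tape=B[B]01111   (P,B)→(H,1,L)
state=H head=-3 tape=[B]101111
M halts after 9 transitions.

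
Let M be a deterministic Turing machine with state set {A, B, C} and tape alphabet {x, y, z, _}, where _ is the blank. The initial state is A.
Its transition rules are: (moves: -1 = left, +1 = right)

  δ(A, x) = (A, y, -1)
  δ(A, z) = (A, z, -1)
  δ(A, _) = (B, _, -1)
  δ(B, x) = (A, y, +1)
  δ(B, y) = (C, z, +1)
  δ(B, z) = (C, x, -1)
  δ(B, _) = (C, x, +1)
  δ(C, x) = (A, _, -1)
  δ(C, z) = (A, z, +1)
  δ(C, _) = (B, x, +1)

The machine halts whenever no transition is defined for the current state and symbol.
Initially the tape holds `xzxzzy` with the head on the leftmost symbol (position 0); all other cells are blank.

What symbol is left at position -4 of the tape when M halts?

x

A | ____[x]zxzzy   read x → write y, move -1, go to A
A | ___[_]yzxzzy   read _ → write _, move -1, go to B
B | __[_]_yzxzzy   read _ → write x, move +1, go to C
C | __x[_]yzxzzy   read _ → write x, move +1, go to B
B | __xx[y]zxzzy   read y → write z, move +1, go to C
C | __xxz[z]xzzy   read z → write z, move +1, go to A
A | __xxzz[x]zzy   read x → write y, move -1, go to A
A | __xxz[z]yzzy   read z → write z, move -1, go to A
A | __xx[z]zyzzy   read z → write z, move -1, go to A
A | __x[x]zzyzzy   read x → write y, move -1, go to A
A | __[x]yzzyzzy   read x → write y, move -1, go to A
A | _[_]yyzzyzzy   read _ → write _, move -1, go to B
B | [_]_yyzzyzzy   read _ → write x, move +1, go to C
C | x[_]yyzzyzzy   read _ → write x, move +1, go to B
B | xx[y]yzzyzzy   read y → write z, move +1, go to C
C | xxz[y]zzyzzy
Cell -4 holds x when M halts.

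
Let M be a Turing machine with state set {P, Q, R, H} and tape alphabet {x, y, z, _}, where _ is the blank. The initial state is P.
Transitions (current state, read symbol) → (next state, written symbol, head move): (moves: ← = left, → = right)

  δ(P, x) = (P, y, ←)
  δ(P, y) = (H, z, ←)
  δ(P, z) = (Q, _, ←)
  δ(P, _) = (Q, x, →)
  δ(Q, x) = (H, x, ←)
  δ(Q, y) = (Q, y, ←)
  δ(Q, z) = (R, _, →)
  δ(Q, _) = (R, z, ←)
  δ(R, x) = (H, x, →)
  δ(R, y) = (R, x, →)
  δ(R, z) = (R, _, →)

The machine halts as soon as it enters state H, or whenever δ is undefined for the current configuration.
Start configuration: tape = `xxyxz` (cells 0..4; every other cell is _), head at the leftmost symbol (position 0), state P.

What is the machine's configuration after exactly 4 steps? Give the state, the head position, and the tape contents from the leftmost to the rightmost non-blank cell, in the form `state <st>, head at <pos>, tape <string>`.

P | __[x]xyxz   read x → write y, move ←, go to P
P | _[_]yxyxz   read _ → write x, move →, go to Q
Q | _x[y]xyxz   read y → write y, move ←, go to Q
Q | _[x]yxyxz   read x → write x, move ←, go to H
H | [_]xyxyxz
After 4 steps: state H, head at -2, tape xyxyxz.

state H, head at -2, tape xyxyxz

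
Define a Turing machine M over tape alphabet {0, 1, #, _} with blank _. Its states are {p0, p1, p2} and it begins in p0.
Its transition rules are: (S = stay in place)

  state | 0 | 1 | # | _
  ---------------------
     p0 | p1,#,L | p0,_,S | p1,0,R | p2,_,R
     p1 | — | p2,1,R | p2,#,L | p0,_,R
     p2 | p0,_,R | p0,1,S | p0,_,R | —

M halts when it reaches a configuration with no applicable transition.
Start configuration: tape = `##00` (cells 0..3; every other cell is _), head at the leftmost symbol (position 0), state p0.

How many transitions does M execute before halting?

p0 | [#]#00   read # → write 0, move R, go to p1
p1 | 0[#]00   read # → write #, move L, go to p2
p2 | [0]#00   read 0 → write _, move R, go to p0
p0 | _[#]00   read # → write 0, move R, go to p1
p1 | _0[0]0
M halts after 4 transitions.

4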